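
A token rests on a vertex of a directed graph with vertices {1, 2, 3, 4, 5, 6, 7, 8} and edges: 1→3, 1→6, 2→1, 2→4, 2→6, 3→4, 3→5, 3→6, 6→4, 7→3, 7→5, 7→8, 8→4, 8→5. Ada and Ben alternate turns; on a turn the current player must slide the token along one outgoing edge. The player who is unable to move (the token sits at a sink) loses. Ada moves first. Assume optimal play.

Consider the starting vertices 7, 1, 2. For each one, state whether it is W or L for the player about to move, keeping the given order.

7: W, 1: L, 2: W

Compute win/loss labels from the base case upward. A position with no move is L. Any other position is W if it can reach an L in one move, else L.
Every edge goes from a vertex to one that appears earlier in the order 5, 4, 8, 6, 3, 7, 1, 2, so processing vertices in that order labels each vertex after all of its successors.
5: no outgoing edge → L
4: no outgoing edge → L
8: W (go to 4, an L position)
6: W (go to 4, an L position)
3: W (go to 4, an L position)
7: W (go to 5, an L position)
1: L (options 3(W), 6(W) are all W)
2: W (go to 1, an L position)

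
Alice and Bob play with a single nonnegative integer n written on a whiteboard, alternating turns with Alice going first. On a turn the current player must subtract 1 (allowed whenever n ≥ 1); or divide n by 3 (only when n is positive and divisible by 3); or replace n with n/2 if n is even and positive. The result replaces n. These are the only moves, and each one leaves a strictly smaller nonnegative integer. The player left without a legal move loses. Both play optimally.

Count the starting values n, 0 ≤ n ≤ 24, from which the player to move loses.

Classify positions by backward induction: terminal positions (no move available) are L. From any other position, the mover wins iff some move reaches an L.
n=0: no move → L
n=1: reaches L-position 0 → W
n=2: only reaches 1(W), which is W → L
n=3: reaches L-position 2 → W
n=4: reaches L-position 2 → W
n=5: only reaches 4(W), which is W → L
n=6: reaches L-position 2 → W
n=7: only reaches 6(W), which is W → L
n=8: reaches L-position 7 → W
n=9: only reaches 3(W), 8(W), all W → L
n=10: reaches L-position 5 → W
n=11: only reaches 10(W), which is W → L
n=12: reaches L-position 11 → W
n=13: only reaches 12(W), which is W → L
n=14: reaches L-position 7 → W
n=15: reaches L-position 5 → W
n=16: only reaches 8(W), 15(W), all W → L
n=17: reaches L-position 16 → W
n=18: reaches L-position 9 → W
n=19: only reaches 18(W), which is W → L
n=20: reaches L-position 19 → W
n=21: reaches L-position 7 → W
n=22: reaches L-position 11 → W
n=23: only reaches 22(W), which is W → L
n=24: reaches L-position 23 → W
L entries with 0 ≤ n ≤ 24: n = 0, 2, 5, 7, 9, 11, 13, 16, 19, 23; that makes 10.

10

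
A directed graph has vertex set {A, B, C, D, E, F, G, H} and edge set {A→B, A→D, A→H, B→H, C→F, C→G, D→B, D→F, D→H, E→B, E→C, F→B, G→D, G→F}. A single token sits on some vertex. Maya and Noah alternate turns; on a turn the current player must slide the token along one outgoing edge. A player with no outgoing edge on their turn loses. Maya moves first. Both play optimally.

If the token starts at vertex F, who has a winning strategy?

Build the W/L table. Terminal = L. A non-terminal position is W if it has a move to some L; otherwise it is L.
Every edge goes from a vertex to one that appears earlier in the order H, B, F, D, G, C, A, E, so processing vertices in that order labels each vertex after all of its successors.
H: no outgoing edge → L
B: reaches L-position H → W
F: only reaches B(W), which is W → L
D: reaches L-position F → W
G: reaches L-position F → W
C: reaches L-position F → W
A: reaches L-position H → W
E: only reaches C(W), B(W), all W → L
The starting position F is L: whatever Maya does, the opponent receives a W position.

Noah wins.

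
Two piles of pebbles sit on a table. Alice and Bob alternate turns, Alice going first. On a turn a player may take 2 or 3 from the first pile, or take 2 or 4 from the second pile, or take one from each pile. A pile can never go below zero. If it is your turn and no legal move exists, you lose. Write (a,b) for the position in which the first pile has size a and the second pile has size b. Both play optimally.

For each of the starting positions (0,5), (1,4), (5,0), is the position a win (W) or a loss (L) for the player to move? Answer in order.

(0,5): W, (1,4): W, (5,0): L

Work bottom-up. With no move the player to move loses. Otherwise the position is W if at least one move leads to an L position for the opponent, and L if every move leads to a W.
No move ever increases a pile, so every position that can arise here has a ≤ 5 and b ≤ 5; it is enough to label the cells with 0 ≤ a ≤ 5 and 0 ≤ b ≤ 5.
Every move lowers a or b (never raises either), so fill the grid row by row in increasing a, and left to right within a row: each cell's successors are then already labelled.
      b=0  b=1  b=2  b=3  b=4  b=5
a=0:    L    L    W    W    W    W
a=1:    L    W    W    L    W    W
a=2:    W    W    L    L    W    W
a=3:    W    W    L    W    W    L
a=4:    W    L    W    W    L    W
a=5:    L    L    W    W    W    W
Cells with no legal move (terminal, hence L): (0,0), (0,1), (1,0).
The remaining L cells, each justified by listing all of its moves:
(1,3): only reaches (1,1)(W), (0,2)(W), all W → L
(2,2): only reaches (0,2)(W), (2,0)(W), (1,1)(W), all W → L
(2,3): only reaches (0,3)(W), (2,1)(W), (1,2)(W), all W → L
(3,2): only reaches (1,2)(W), (0,2)(W), (3,0)(W), (2,1)(W), all W → L
(3,5): only reaches (1,5)(W), (0,5)(W), (3,3)(W), (3,1)(W), (2,4)(W), all W → L
(4,1): only reaches (2,1)(W), (1,1)(W), (3,0)(W), all W → L
(4,4): only reaches (2,4)(W), (1,4)(W), (4,2)(W), (4,0)(W), (3,3)(W), all W → L
(5,0): only reaches (3,0)(W), (2,0)(W), all W → L
(5,1): only reaches (3,1)(W), (2,1)(W), (4,0)(W), all W → L
Every other cell has at least one move into one of the L cells above, so it is W.
(0,5): the move to (0,1) reaches an L cell, so W
(1,4): the move to (1,0) reaches an L cell, so W
(5,0): one of the L cells justified above, so L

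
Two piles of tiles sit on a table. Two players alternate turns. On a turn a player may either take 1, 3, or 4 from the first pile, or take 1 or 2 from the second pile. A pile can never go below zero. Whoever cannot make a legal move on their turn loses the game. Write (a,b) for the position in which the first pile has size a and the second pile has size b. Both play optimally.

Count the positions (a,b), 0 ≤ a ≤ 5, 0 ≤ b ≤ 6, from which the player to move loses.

Build the W/L table. Terminal = L. A non-terminal position is W if it has a move to some L; otherwise it is L.
Every move lowers a or b (never raises either), so fill the grid row by row in increasing a, and left to right within a row: each cell's successors are then already labelled.
      b=0  b=1  b=2  b=3  b=4  b=5  b=6
a=0:    L    W    W    L    W    W    L
a=1:    W    L    W    W    L    W    W
a=2:    L    W    W    L    W    W    L
a=3:    W    L    W    W    L    W    W
a=4:    W    W    L    W    W    L    W
a=5:    W    W    W    W    W    W    W
Cells with no legal move (terminal, hence L): (0,0).
The remaining L cells, each justified by listing all of its moves:
(0,3): →(0,2)(W), (0,1)(W) — all W, so L
(0,6): →(0,5)(W), (0,4)(W) — all W, so L
(1,1): →(0,1)(W), (1,0)(W) — all W, so L
(1,4): →(0,4)(W), (1,3)(W), (1,2)(W) — all W, so L
(2,0): →(1,0)(W) only, which is W, so L
(2,3): →(1,3)(W), (2,2)(W), (2,1)(W) — all W, so L
(2,6): →(1,6)(W), (2,5)(W), (2,4)(W) — all W, so L
(3,1): →(2,1)(W), (0,1)(W), (3,0)(W) — all W, so L
(3,4): →(2,4)(W), (0,4)(W), (3,3)(W), (3,2)(W) — all W, so L
(4,2): →(3,2)(W), (1,2)(W), (0,2)(W), (4,1)(W), (4,0)(W) — all W, so L
(4,5): →(3,5)(W), (1,5)(W), (0,5)(W), (4,4)(W), (4,3)(W) — all W, so L
Every other cell has at least one move into one of the L cells above, so it is W.
L cells per row: a=0: 3, a=1: 2, a=2: 3, a=3: 2, a=4: 2, a=5: 0; total 12.

12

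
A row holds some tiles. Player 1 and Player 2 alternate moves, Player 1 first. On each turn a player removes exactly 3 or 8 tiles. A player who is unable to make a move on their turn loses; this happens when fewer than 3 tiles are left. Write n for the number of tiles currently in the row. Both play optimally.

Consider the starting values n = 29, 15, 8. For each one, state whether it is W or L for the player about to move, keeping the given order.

29: L, 15: W, 8: W

Label each position W (a win for the player to move) or L (a loss). A position with no legal move is L; any other position is W exactly when some move reaches an L, and L when every move reaches a W.
n=0: no move → L
n=1: no move → L
n=2: no move → L
n=3: can move to 0, which is L ⇒ W
n=4: can move to 1, which is L ⇒ W
n=5: can move to 2, which is L ⇒ W
n=6: the only move is to 3(W), a W ⇒ L
n=7: the only move is to 4(W), a W ⇒ L
n=8: can move to 0, which is L ⇒ W
n=9: can move to 6, which is L ⇒ W
n=10: can move to 7, which is L ⇒ W
n=11: moves to 8(W), 3(W); every one is W ⇒ L
n=12: moves to 9(W), 4(W); every one is W ⇒ L
n=13: moves to 10(W), 5(W); every one is W ⇒ L
n=14: can move to 11, which is L ⇒ W
n=15: can move to 12, which is L ⇒ W
n=16: can move to 13, which is L ⇒ W
n=17: moves to 14(W), 9(W); every one is W ⇒ L
n=18: moves to 15(W), 10(W); every one is W ⇒ L
n=19: can move to 11, which is L ⇒ W
n=20: can move to 17, which is L ⇒ W
n=21: can move to 18, which is L ⇒ W
n=22: moves to 19(W), 14(W); every one is W ⇒ L
n=23: moves to 20(W), 15(W); every one is W ⇒ L
n=24: moves to 21(W), 16(W); every one is W ⇒ L
n=25: can move to 22, which is L ⇒ W
n=26: can move to 23, which is L ⇒ W
n=27: can move to 24, which is L ⇒ W
n=28: moves to 25(W), 20(W); every one is W ⇒ L
n=29: moves to 26(W), 21(W); every one is W ⇒ L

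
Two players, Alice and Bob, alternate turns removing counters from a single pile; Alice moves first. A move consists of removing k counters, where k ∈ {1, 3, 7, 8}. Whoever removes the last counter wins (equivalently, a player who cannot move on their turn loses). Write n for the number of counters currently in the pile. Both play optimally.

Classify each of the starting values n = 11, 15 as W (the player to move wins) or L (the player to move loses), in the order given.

Label each position W (a win for the player to move) or L (a loss). A position with no legal move is L; any other position is W exactly when some move reaches an L, and L when every move reaches a W.
n=0: no move → L
n=1: W (go to 0, an L position)
n=2: L (sole option 1(W) is W)
n=3: W (go to 2, an L position)
n=4: L (options 3(W), 1(W) are all W)
n=5: W (go to 4, an L position)
n=6: L (options 5(W), 3(W) are all W)
n=7: W (go to 6, an L position)
n=8: W (go to 0, an L position)
n=9: W (go to 6, an L position)
n=10: W (go to 2, an L position)
n=11: W (go to 4, an L position)
n=12: W (go to 4, an L position)
n=13: W (go to 6, an L position)
n=14: W (go to 6, an L position)
n=15: L (options 14(W), 12(W), 8(W), 7(W) are all W)

11: W, 15: L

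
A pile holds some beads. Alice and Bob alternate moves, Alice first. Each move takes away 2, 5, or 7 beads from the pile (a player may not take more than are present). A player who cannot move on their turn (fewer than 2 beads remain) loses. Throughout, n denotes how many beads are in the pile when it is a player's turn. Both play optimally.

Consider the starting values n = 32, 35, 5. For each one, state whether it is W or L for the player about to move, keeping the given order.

Use the standard recursion: the mover loses at a terminal position; elsewhere, the mover wins exactly when some move hands the opponent an L position.
n=0: no move → L
n=1: no move → L
n=2: reaches L-position 0 → W
n=3: reaches L-position 1 → W
n=4: only reaches 2(W), which is W → L
n=5: reaches L-position 0 → W
n=6: reaches L-position 4 → W
n=7: reaches L-position 0 → W
n=8: reaches L-position 1 → W
n=9: reaches L-position 4 → W
n=10: only reaches 8(W), 5(W), 3(W), all W → L
n=11: reaches L-position 4 → W
n=12: reaches L-position 10 → W
n=13: only reaches 11(W), 8(W), 6(W), all W → L
n=14: only reaches 12(W), 9(W), 7(W), all W → L
n=15: reaches L-position 13 → W
n=16: reaches L-position 14 → W
n=17: reaches L-position 10 → W
n=18: reaches L-position 13 → W
n=19: reaches L-position 14 → W
n=20: reaches L-position 13 → W
n=21: reaches L-position 14 → W
n=22: only reaches 20(W), 17(W), 15(W), all W → L
n=23: only reaches 21(W), 18(W), 16(W), all W → L
n=24: reaches L-position 22 → W
n=25: reaches L-position 23 → W
n=26: only reaches 24(W), 21(W), 19(W), all W → L
n=27: reaches L-position 22 → W
n=28: reaches L-position 26 → W
n=29: reaches L-position 22 → W
n=30: reaches L-position 23 → W
n=31: reaches L-position 26 → W
n=32: only reaches 30(W), 27(W), 25(W), all W → L
n=33: reaches L-position 26 → W
n=34: reaches L-position 32 → W
n=35: only reaches 33(W), 30(W), 28(W), all W → L

32: L, 35: L, 5: W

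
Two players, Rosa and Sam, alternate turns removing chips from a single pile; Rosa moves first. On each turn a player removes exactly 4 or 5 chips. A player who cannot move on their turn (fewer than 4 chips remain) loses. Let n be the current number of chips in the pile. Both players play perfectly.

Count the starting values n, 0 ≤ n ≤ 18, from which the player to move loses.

Classify positions by backward induction: terminal positions (no move available) are L. From any other position, the mover wins iff some move reaches an L.
n=0: no move → L
n=1: no move → L
n=2: no move → L
n=3: no move → L
n=4: →0(L), so W
n=5: →1(L), so W
n=6: →2(L), so W
n=7: →3(L), so W
n=8: →3(L), so W
n=9: →5(W), 4(W) — all W, so L
n=10: →6(W), 5(W) — all W, so L
n=11: →7(W), 6(W) — all W, so L
n=12: →8(W), 7(W) — all W, so L
n=13: →9(L), so W
n=14: →10(L), so W
n=15: →11(L), so W
n=16: →12(L), so W
n=17: →12(L), so W
n=18: →14(W), 13(W) — all W, so L
L entries with 0 ≤ n ≤ 18: n = 0, 1, 2, 3, 9, 10, 11, 12, 18; that makes 9.

9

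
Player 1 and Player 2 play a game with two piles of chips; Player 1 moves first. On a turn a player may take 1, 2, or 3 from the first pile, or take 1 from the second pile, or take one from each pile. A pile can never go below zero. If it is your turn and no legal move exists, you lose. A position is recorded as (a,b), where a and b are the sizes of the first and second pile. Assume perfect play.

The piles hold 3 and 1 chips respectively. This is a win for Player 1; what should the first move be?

Label each position W (a win for the player to move) or L (a loss). A position with no legal move is L; any other position is W exactly when some move reaches an L, and L when every move reaches a W.
No move ever increases a pile, so every position that can arise here has a ≤ 3 and b ≤ 1; it is enough to label the cells with 0 ≤ a ≤ 3 and 0 ≤ b ≤ 1.
Every move lowers a or b (never raises either), so fill the grid row by row in increasing a, and left to right within a row: each cell's successors are then already labelled.
      b=0  b=1
a=0:    L    W
a=1:    W    W
a=2:    W    L
a=3:    W    W
Cells with no legal move (terminal, hence L): (0,0).
The remaining L cells, each justified by listing all of its moves:
(2,1): only reaches (1,1)(W), (0,1)(W), (2,0)(W), (1,0)(W), all W → L
Every other cell has at least one move into one of the L cells above, so it is W.
From (3,1), the L positions reachable in one move are: (2,1).

Move to (2,1).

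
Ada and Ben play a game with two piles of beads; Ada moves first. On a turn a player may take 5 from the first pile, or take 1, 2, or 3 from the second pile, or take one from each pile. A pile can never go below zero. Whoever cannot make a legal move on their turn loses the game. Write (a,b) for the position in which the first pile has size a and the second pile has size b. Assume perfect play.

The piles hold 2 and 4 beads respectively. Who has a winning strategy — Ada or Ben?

Ben wins.

Work bottom-up. With no move the player to move loses. Otherwise the position is W if at least one move leads to an L position for the opponent, and L if every move leads to a W.
No move ever increases a pile, so every position that can arise here has a ≤ 2 and b ≤ 4; it is enough to label the cells with 0 ≤ a ≤ 2 and 0 ≤ b ≤ 4.
Every move lowers a or b (never raises either), so fill the grid row by row in increasing a, and left to right within a row: each cell's successors are then already labelled.
      b=0  b=1  b=2  b=3  b=4
a=0:    L    W    W    W    L
a=1:    L    W    W    W    L
a=2:    L    W    W    W    L
Cells with no legal move (terminal, hence L): (0,0), (1,0), (2,0).
The remaining L cells, each justified by listing all of its moves:
(0,4): moves to (0,3)(W), (0,2)(W), (0,1)(W); every one is W ⇒ L
(1,4): moves to (1,3)(W), (1,2)(W), (1,1)(W), (0,3)(W); every one is W ⇒ L
(2,4): moves to (2,3)(W), (2,2)(W), (2,1)(W), (1,3)(W); every one is W ⇒ L
Every other cell has at least one move into one of the L cells above, so it is W.
The starting position (2,4) is L: whatever Ada does, the opponent receives a W position.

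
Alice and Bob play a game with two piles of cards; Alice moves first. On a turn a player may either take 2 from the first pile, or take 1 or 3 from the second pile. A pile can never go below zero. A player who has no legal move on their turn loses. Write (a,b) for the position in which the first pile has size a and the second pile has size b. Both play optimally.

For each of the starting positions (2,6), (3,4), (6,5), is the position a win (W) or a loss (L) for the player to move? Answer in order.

(2,6): W, (3,4): W, (6,5): L

Compute win/loss labels from the base case upward. A position with no move is L. Any other position is W if it can reach an L in one move, else L.
No move ever increases a pile, so every position that can arise here has a ≤ 6 and b ≤ 6; it is enough to label the cells with 0 ≤ a ≤ 6 and 0 ≤ b ≤ 6.
Every move lowers a or b (never raises either), so fill the grid row by row in increasing a, and left to right within a row: each cell's successors are then already labelled.
      b=0  b=1  b=2  b=3  b=4  b=5  b=6
a=0:    L    W    L    W    L    W    L
a=1:    L    W    L    W    L    W    L
a=2:    W    L    W    L    W    L    W
a=3:    W    L    W    L    W    L    W
a=4:    L    W    L    W    L    W    L
a=5:    L    W    L    W    L    W    L
a=6:    W    L    W    L    W    L    W
Cells with no legal move (terminal, hence L): (0,0), (1,0).
The remaining L cells, each justified by listing all of its moves:
(0,2): only reaches (0,1)(W), which is W → L
(0,4): only reaches (0,3)(W), (0,1)(W), all W → L
(0,6): only reaches (0,5)(W), (0,3)(W), all W → L
(1,2): only reaches (1,1)(W), which is W → L
(1,4): only reaches (1,3)(W), (1,1)(W), all W → L
(1,6): only reaches (1,5)(W), (1,3)(W), all W → L
(2,1): only reaches (0,1)(W), (2,0)(W), all W → L
(2,3): only reaches (0,3)(W), (2,2)(W), (2,0)(W), all W → L
(2,5): only reaches (0,5)(W), (2,4)(W), (2,2)(W), all W → L
(3,1): only reaches (1,1)(W), (3,0)(W), all W → L
(3,3): only reaches (1,3)(W), (3,2)(W), (3,0)(W), all W → L
(3,5): only reaches (1,5)(W), (3,4)(W), (3,2)(W), all W → L
(4,0): only reaches (2,0)(W), which is W → L
(4,2): only reaches (2,2)(W), (4,1)(W), all W → L
(4,4): only reaches (2,4)(W), (4,3)(W), (4,1)(W), all W → L
(4,6): only reaches (2,6)(W), (4,5)(W), (4,3)(W), all W → L
(5,0): only reaches (3,0)(W), which is W → L
(5,2): only reaches (3,2)(W), (5,1)(W), all W → L
(5,4): only reaches (3,4)(W), (5,3)(W), (5,1)(W), all W → L
(5,6): only reaches (3,6)(W), (5,5)(W), (5,3)(W), all W → L
(6,1): only reaches (4,1)(W), (6,0)(W), all W → L
(6,3): only reaches (4,3)(W), (6,2)(W), (6,0)(W), all W → L
(6,5): only reaches (4,5)(W), (6,4)(W), (6,2)(W), all W → L
Every other cell has at least one move into one of the L cells above, so it is W.
(2,6): the move to (0,6) reaches an L cell, so W
(3,4): the move to (1,4) reaches an L cell, so W
(6,5): one of the L cells justified above, so L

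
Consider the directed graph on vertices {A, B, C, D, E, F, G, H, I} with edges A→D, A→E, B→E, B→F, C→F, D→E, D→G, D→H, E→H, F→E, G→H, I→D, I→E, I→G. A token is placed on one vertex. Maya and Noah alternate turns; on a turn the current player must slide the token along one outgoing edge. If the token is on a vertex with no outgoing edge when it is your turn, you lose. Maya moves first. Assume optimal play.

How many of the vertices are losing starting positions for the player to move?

Build the W/L table. Terminal = L. A non-terminal position is W if it has a move to some L; otherwise it is L.
Every edge goes from a vertex to one that appears earlier in the order H, E, G, D, F, A, I, B, C, so processing vertices in that order labels each vertex after all of its successors.
H: no outgoing edge → L
E: can move to H, which is L ⇒ W
G: can move to H, which is L ⇒ W
D: can move to H, which is L ⇒ W
F: the only move is to E(W), a W ⇒ L
A: moves to D(W), E(W); every one is W ⇒ L
I: moves to D(W), G(W), E(W); every one is W ⇒ L
B: can move to F, which is L ⇒ W
C: can move to F, which is L ⇒ W
The L vertices are A, F, H, I; that is 4 in all.

4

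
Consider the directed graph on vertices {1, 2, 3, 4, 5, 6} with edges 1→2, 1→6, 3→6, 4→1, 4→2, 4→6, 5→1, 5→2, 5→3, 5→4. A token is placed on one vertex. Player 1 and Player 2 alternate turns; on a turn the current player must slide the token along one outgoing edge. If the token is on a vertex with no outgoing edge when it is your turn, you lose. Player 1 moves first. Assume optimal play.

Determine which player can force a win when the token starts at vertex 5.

Player 1 wins.

Use the standard recursion: the mover loses at a terminal position; elsewhere, the mover wins exactly when some move hands the opponent an L position.
Every edge goes from a vertex to one that appears earlier in the order 6, 2, 1, 3, 4, 5, so processing vertices in that order labels each vertex after all of its successors.
6: no outgoing edge → L
2: no outgoing edge → L
1: →2(L), so W
3: →6(L), so W
4: →2(L), so W
5: →2(L), so W
From 5 Player 1 can move to 2, reaching an L position.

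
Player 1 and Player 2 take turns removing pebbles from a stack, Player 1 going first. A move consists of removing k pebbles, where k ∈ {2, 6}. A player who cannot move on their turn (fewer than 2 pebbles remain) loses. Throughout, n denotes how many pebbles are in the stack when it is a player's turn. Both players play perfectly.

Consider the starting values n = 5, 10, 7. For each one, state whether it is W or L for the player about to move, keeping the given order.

5: L, 10: W, 7: W

Label each position W (a win for the player to move) or L (a loss). A position with no legal move is L; any other position is W exactly when some move reaches an L, and L when every move reaches a W.
n=0: no move → L
n=1: no move → L
n=2: →0(L), so W
n=3: →1(L), so W
n=4: →2(W) only, which is W, so L
n=5: →3(W) only, which is W, so L
n=6: →4(L), so W
n=7: →5(L), so W
n=8: →6(W), 2(W) — all W, so L
n=9: →7(W), 3(W) — all W, so L
n=10: →8(L), so W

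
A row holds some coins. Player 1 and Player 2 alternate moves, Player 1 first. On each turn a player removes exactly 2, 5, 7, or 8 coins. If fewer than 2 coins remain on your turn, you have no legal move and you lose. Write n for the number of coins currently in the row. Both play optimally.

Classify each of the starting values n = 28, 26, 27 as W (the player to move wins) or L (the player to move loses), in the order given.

28: W, 26: W, 27: L

Positions with no move are L. A position that does have a move is losing for the player to move precisely when every available move leads to a winning position for the opponent. Fill in the labels:
n=0: no move → L
n=1: no move → L
n=2: W (go to 0, an L position)
n=3: W (go to 1, an L position)
n=4: L (sole option 2(W) is W)
n=5: W (go to 0, an L position)
n=6: W (go to 4, an L position)
n=7: W (go to 0, an L position)
n=8: W (go to 1, an L position)
n=9: W (go to 4, an L position)
n=10: L (options 8(W), 5(W), 3(W), 2(W) are all W)
n=11: W (go to 4, an L position)
n=12: W (go to 10, an L position)
n=13: L (options 11(W), 8(W), 6(W), 5(W) are all W)
n=14: L (options 12(W), 9(W), 7(W), 6(W) are all W)
n=15: W (go to 13, an L position)
n=16: W (go to 14, an L position)
n=17: W (go to 10, an L position)
n=18: W (go to 13, an L position)
n=19: W (go to 14, an L position)
n=20: W (go to 13, an L position)
n=21: W (go to 14, an L position)
n=22: W (go to 14, an L position)
n=23: L (options 21(W), 18(W), 16(W), 15(W) are all W)
n=24: L (options 22(W), 19(W), 17(W), 16(W) are all W)
n=25: W (go to 23, an L position)
n=26: W (go to 24, an L position)
n=27: L (options 25(W), 22(W), 20(W), 19(W) are all W)
n=28: W (go to 23, an L position)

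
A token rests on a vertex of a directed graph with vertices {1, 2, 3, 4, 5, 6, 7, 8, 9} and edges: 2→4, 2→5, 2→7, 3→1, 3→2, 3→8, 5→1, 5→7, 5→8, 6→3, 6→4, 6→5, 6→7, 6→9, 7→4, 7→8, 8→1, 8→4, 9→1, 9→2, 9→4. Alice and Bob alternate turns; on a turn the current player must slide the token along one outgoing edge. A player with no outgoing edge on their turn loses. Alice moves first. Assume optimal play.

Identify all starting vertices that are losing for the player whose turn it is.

1, 4

Classify positions by backward induction: terminal positions (no move available) are L. From any other position, the mover wins iff some move reaches an L.
Every edge goes from a vertex to one that appears earlier in the order 4, 1, 8, 7, 5, 2, 3, 9, 6, so processing vertices in that order labels each vertex after all of its successors.
4: no outgoing edge → L
1: no outgoing edge → L
8: can move to 1, which is L ⇒ W
7: can move to 4, which is L ⇒ W
5: can move to 1, which is L ⇒ W
2: can move to 4, which is L ⇒ W
3: can move to 1, which is L ⇒ W
9: can move to 1, which is L ⇒ W
6: can move to 4, which is L ⇒ W
Reading off the rows marked L gives the requested list; there are 2 such vertices.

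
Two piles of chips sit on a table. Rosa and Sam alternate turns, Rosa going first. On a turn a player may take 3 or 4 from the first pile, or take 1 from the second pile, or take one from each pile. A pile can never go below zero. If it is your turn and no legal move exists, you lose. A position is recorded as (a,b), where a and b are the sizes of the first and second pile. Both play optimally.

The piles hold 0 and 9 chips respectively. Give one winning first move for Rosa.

Positions with no move are L. A position that does have a move is losing for the player to move precisely when every available move leads to a winning position for the opponent. Fill in the labels:
No move ever increases a pile, so every position that can arise here has a ≤ 0 and b ≤ 9; it is enough to label the cells with 0 ≤ a ≤ 0 and 0 ≤ b ≤ 9.
Every move lowers a or b (never raises either), so fill the grid row by row in increasing a, and left to right within a row: each cell's successors are then already labelled.
      b=0  b=1  b=2  b=3  b=4  b=5  b=6  b=7  b=8  b=9
a=0:    L    W    L    W    L    W    L    W    L    W
Cells with no legal move (terminal, hence L): (0,0).
The remaining L cells, each justified by listing all of its moves:
(0,2): only reaches (0,1)(W), which is W → L
(0,4): only reaches (0,3)(W), which is W → L
(0,6): only reaches (0,5)(W), which is W → L
(0,8): only reaches (0,7)(W), which is W → L
Every other cell has at least one move into one of the L cells above, so it is W.
From (0,9), the L positions reachable in one move are: (0,8).

Move to (0,8).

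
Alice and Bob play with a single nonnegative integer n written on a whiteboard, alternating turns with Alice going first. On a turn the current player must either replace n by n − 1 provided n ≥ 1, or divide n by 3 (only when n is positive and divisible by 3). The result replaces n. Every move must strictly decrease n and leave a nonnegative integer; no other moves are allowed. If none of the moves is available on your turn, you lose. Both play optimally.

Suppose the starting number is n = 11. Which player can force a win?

Classify positions by backward induction: terminal positions (no move available) are L. From any other position, the mover wins iff some move reaches an L.
n=0: no move → L
n=1: can move to 0, which is L ⇒ W
n=2: the only move is to 1(W), a W ⇒ L
n=3: can move to 2, which is L ⇒ W
n=4: the only move is to 3(W), a W ⇒ L
n=5: can move to 4, which is L ⇒ W
n=6: can move to 2, which is L ⇒ W
n=7: the only move is to 6(W), a W ⇒ L
n=8: can move to 7, which is L ⇒ W
n=9: moves to 3(W), 8(W); every one is W ⇒ L
n=10: can move to 9, which is L ⇒ W
n=11: the only move is to 10(W), a W ⇒ L
Every move from 11 reaches a W position, so the mover loses.

Bob wins.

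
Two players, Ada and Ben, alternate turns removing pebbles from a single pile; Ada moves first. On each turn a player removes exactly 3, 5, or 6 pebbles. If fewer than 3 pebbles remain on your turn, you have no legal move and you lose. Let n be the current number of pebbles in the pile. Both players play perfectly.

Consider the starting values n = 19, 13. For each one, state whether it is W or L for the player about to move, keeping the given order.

19: L, 13: W

Work bottom-up. With no move the player to move loses. Otherwise the position is W if at least one move leads to an L position for the opponent, and L if every move leads to a W.
n=0: no move → L
n=1: no move → L
n=2: no move → L
n=3: W (go to 0, an L position)
n=4: W (go to 1, an L position)
n=5: W (go to 2, an L position)
n=6: W (go to 1, an L position)
n=7: W (go to 2, an L position)
n=8: W (go to 2, an L position)
n=9: L (options 6(W), 4(W), 3(W) are all W)
n=10: L (options 7(W), 5(W), 4(W) are all W)
n=11: L (options 8(W), 6(W), 5(W) are all W)
n=12: W (go to 9, an L position)
n=13: W (go to 10, an L position)
n=14: W (go to 11, an L position)
n=15: W (go to 10, an L position)
n=16: W (go to 11, an L position)
n=17: W (go to 11, an L position)
n=18: L (options 15(W), 13(W), 12(W) are all W)
n=19: L (options 16(W), 14(W), 13(W) are all W)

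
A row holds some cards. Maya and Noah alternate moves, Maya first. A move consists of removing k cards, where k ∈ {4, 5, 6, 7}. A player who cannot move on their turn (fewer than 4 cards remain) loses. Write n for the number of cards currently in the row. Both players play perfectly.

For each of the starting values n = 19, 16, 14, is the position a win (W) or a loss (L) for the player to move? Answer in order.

Build the W/L table. Terminal = L. A non-terminal position is W if it has a move to some L; otherwise it is L.
n=0: no move → L
n=1: no move → L
n=2: no move → L
n=3: no move → L
n=4: can move to 0, which is L ⇒ W
n=5: can move to 1, which is L ⇒ W
n=6: can move to 2, which is L ⇒ W
n=7: can move to 3, which is L ⇒ W
n=8: can move to 3, which is L ⇒ W
n=9: can move to 3, which is L ⇒ W
n=10: can move to 3, which is L ⇒ W
n=11: moves to 7(W), 6(W), 5(W), 4(W); every one is W ⇒ L
n=12: moves to 8(W), 7(W), 6(W), 5(W); every one is W ⇒ L
n=13: moves to 9(W), 8(W), 7(W), 6(W); every one is W ⇒ L
n=14: moves to 10(W), 9(W), 8(W), 7(W); every one is W ⇒ L
n=15: can move to 11, which is L ⇒ W
n=16: can move to 12, which is L ⇒ W
n=17: can move to 13, which is L ⇒ W
n=18: can move to 14, which is L ⇒ W
n=19: can move to 14, which is L ⇒ W

19: W, 16: W, 14: L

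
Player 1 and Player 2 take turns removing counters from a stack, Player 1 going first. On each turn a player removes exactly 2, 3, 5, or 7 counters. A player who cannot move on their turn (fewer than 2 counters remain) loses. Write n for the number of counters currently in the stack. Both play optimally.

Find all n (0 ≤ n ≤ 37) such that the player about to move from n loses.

Work bottom-up. With no move the player to move loses. Otherwise the position is W if at least one move leads to an L position for the opponent, and L if every move leads to a W.
n=0: no move → L
n=1: no move → L
n=2: →0(L), so W
n=3: →1(L), so W
n=4: →1(L), so W
n=5: →0(L), so W
n=6: →1(L), so W
n=7: →0(L), so W
n=8: →1(L), so W
n=9: →7(W), 6(W), 4(W), 2(W) — all W, so L
n=10: →8(W), 7(W), 5(W), 3(W) — all W, so L
n=11: →9(L), so W
n=12: →10(L), so W
n=13: →10(L), so W
n=14: →9(L), so W
n=15: →10(L), so W
n=16: →9(L), so W
n=17: →10(L), so W
n=18: →16(W), 15(W), 13(W), 11(W) — all W, so L
n=19: →17(W), 16(W), 14(W), 12(W) — all W, so L
n=20: →18(L), so W
n=21: →19(L), so W
n=22: →19(L), so W
n=23: →18(L), so W
n=24: →19(L), so W
n=25: →18(L), so W
n=26: →19(L), so W
n=27: →25(W), 24(W), 22(W), 20(W) — all W, so L
n=28: →26(W), 25(W), 23(W), 21(W) — all W, so L
n=29: →27(L), so W
n=30: →28(L), so W
n=31: →28(L), so W
n=32: →27(L), so W
n=33: →28(L), so W
n=34: →27(L), so W
n=35: →28(L), so W
n=36: →34(W), 33(W), 31(W), 29(W) — all W, so L
n=37: →35(W), 34(W), 32(W), 30(W) — all W, so L
Reading off the rows marked L gives the requested list; there are 10 such values of n.

0, 1, 9, 10, 18, 19, 27, 28, 36, 37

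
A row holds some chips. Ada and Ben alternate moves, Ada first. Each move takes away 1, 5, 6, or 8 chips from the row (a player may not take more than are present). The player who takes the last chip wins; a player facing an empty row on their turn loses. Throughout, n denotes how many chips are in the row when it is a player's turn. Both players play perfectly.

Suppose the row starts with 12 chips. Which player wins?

Ada wins.

Use the standard recursion: the mover loses at a terminal position; elsewhere, the mover wins exactly when some move hands the opponent an L position.
n=0: no move → L
n=1: →0(L), so W
n=2: →1(W) only, which is W, so L
n=3: →2(L), so W
n=4: →3(W) only, which is W, so L
n=5: →4(L), so W
n=6: →0(L), so W
n=7: →2(L), so W
n=8: →2(L), so W
n=9: →4(L), so W
n=10: →4(L), so W
n=11: →10(W), 6(W), 5(W), 3(W) — all W, so L
n=12: →11(L), so W
The starting position 12 is W: Ada should remove 1, leaving 11, handing over an L position.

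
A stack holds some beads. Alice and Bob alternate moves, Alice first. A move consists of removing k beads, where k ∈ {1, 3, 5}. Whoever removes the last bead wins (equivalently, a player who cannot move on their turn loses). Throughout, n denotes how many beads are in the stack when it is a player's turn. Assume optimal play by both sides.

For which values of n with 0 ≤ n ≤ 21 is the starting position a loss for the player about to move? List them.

Build the W/L table. Terminal = L. A non-terminal position is W if it has a move to some L; otherwise it is L.
n=0: no move → L
n=1: reaches L-position 0 → W
n=2: only reaches 1(W), which is W → L
n=3: reaches L-position 2 → W
n=4: only reaches 3(W), 1(W), all W → L
n=5: reaches L-position 4 → W
n=6: only reaches 5(W), 3(W), 1(W), all W → L
n=7: reaches L-position 6 → W
n=8: only reaches 7(W), 5(W), 3(W), all W → L
n=9: reaches L-position 8 → W
n=10: only reaches 9(W), 7(W), 5(W), all W → L
n=11: reaches L-position 10 → W
n=12: only reaches 11(W), 9(W), 7(W), all W → L
n=13: reaches L-position 12 → W
n=14: only reaches 13(W), 11(W), 9(W), all W → L
n=15: reaches L-position 14 → W
n=16: only reaches 15(W), 13(W), 11(W), all W → L
n=17: reaches L-position 16 → W
n=18: only reaches 17(W), 15(W), 13(W), all W → L
n=19: reaches L-position 18 → W
n=20: only reaches 19(W), 17(W), 15(W), all W → L
n=21: reaches L-position 20 → W
The losing starting values of n are exactly the entries labelled L in this table (11 of them).

0, 2, 4, 6, 8, 10, 12, 14, 16, 18, 20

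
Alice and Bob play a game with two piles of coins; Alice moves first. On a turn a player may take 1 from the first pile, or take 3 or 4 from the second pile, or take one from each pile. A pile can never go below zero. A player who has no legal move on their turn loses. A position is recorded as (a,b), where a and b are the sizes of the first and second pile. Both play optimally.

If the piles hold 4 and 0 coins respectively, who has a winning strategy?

Label each position W (a win for the player to move) or L (a loss). A position with no legal move is L; any other position is W exactly when some move reaches an L, and L when every move reaches a W.
No move ever increases a pile, so every position that can arise here has a ≤ 4 and b ≤ 0; it is enough to label the cells with 0 ≤ a ≤ 4 and 0 ≤ b ≤ 0.
Every move lowers a or b (never raises either), so fill the grid row by row in increasing a, and left to right within a row: each cell's successors are then already labelled.
      b=0
a=0:    L
a=1:    W
a=2:    L
a=3:    W
a=4:    L
Cells with no legal move (terminal, hence L): (0,0).
The remaining L cells, each justified by listing all of its moves:
(2,0): L (sole option (1,0)(W) is W)
(4,0): L (sole option (3,0)(W) is W)
Every other cell has at least one move into one of the L cells above, so it is W.
Every move from (4,0) reaches a W position, so the mover loses.

Bob wins.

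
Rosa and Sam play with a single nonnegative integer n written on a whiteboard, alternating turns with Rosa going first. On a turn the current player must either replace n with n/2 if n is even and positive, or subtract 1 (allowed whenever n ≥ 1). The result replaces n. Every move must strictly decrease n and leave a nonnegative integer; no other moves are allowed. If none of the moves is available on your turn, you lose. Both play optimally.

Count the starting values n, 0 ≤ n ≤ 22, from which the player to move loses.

Use the standard recursion: the mover loses at a terminal position; elsewhere, the mover wins exactly when some move hands the opponent an L position.
n=0: no move → L
n=1: reaches L-position 0 → W
n=2: only reaches 1(W), which is W → L
n=3: reaches L-position 2 → W
n=4: reaches L-position 2 → W
n=5: only reaches 4(W), which is W → L
n=6: reaches L-position 5 → W
n=7: only reaches 6(W), which is W → L
n=8: reaches L-position 7 → W
n=9: only reaches 8(W), which is W → L
n=10: reaches L-position 5 → W
n=11: only reaches 10(W), which is W → L
n=12: reaches L-position 11 → W
n=13: only reaches 12(W), which is W → L
n=14: reaches L-position 7 → W
n=15: only reaches 14(W), which is W → L
n=16: reaches L-position 15 → W
n=17: only reaches 16(W), which is W → L
n=18: reaches L-position 9 → W
n=19: only reaches 18(W), which is W → L
n=20: reaches L-position 19 → W
n=21: only reaches 20(W), which is W → L
n=22: reaches L-position 11 → W
L entries with 0 ≤ n ≤ 22: n = 0, 2, 5, 7, 9, 11, 13, 15, 17, 19, 21; that makes 11.

11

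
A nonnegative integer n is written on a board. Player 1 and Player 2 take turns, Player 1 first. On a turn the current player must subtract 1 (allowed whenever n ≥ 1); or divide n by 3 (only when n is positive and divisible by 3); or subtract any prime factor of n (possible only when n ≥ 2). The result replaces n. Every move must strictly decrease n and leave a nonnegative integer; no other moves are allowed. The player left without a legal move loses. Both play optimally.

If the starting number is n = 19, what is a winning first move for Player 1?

Move to 0.

Build the W/L table. Terminal = L. A non-terminal position is W if it has a move to some L; otherwise it is L.
n=0: no move → L
n=1: W (go to 0, an L position)
n=2: W (go to 0, an L position)
n=3: W (go to 0, an L position)
n=4: L (options 2(W), 3(W) are all W)
n=5: W (go to 0, an L position)
n=6: W (go to 4, an L position)
n=7: W (go to 0, an L position)
n=8: L (options 6(W), 7(W) are all W)
n=9: W (go to 8, an L position)
n=10: W (go to 8, an L position)
n=11: W (go to 0, an L position)
n=12: W (go to 4, an L position)
n=13: W (go to 0, an L position)
n=14: L (options 7(W), 12(W), 13(W) are all W)
n=15: W (go to 14, an L position)
n=16: W (go to 14, an L position)
n=17: W (go to 0, an L position)
n=18: L (options 6(W), 15(W), 16(W), 17(W) are all W)
n=19: W (go to 0, an L position)
From 19, the L positions reachable in one move are: 0, 18. Any move reaching one of these is winning.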